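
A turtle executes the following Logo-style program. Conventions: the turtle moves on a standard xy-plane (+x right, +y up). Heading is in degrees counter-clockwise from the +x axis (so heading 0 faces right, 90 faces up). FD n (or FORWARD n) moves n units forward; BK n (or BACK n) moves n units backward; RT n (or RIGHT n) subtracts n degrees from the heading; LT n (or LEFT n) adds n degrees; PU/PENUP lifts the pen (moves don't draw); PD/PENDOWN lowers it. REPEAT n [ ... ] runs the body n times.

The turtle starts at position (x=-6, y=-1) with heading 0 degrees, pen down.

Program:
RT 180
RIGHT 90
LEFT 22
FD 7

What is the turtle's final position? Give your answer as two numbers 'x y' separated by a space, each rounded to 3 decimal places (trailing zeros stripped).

Answer: -8.622 5.49

Derivation:
Executing turtle program step by step:
Start: pos=(-6,-1), heading=0, pen down
RT 180: heading 0 -> 180
RT 90: heading 180 -> 90
LT 22: heading 90 -> 112
FD 7: (-6,-1) -> (-8.622,5.49) [heading=112, draw]
Final: pos=(-8.622,5.49), heading=112, 1 segment(s) drawn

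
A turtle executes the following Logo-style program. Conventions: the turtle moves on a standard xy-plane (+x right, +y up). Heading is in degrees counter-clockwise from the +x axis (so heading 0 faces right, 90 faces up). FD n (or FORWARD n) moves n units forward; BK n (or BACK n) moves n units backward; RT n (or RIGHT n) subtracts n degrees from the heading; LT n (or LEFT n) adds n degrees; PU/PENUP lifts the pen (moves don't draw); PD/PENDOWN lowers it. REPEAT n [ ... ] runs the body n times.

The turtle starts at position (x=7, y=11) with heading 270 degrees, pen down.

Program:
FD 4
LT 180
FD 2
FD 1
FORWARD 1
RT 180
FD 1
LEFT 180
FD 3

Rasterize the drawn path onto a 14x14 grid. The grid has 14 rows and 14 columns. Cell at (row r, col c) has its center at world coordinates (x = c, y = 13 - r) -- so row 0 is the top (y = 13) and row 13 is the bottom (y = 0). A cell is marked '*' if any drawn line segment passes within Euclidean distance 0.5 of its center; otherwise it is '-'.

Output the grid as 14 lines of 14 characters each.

Segment 0: (7,11) -> (7,7)
Segment 1: (7,7) -> (7,9)
Segment 2: (7,9) -> (7,10)
Segment 3: (7,10) -> (7,11)
Segment 4: (7,11) -> (7,10)
Segment 5: (7,10) -> (7,13)

Answer: -------*------
-------*------
-------*------
-------*------
-------*------
-------*------
-------*------
--------------
--------------
--------------
--------------
--------------
--------------
--------------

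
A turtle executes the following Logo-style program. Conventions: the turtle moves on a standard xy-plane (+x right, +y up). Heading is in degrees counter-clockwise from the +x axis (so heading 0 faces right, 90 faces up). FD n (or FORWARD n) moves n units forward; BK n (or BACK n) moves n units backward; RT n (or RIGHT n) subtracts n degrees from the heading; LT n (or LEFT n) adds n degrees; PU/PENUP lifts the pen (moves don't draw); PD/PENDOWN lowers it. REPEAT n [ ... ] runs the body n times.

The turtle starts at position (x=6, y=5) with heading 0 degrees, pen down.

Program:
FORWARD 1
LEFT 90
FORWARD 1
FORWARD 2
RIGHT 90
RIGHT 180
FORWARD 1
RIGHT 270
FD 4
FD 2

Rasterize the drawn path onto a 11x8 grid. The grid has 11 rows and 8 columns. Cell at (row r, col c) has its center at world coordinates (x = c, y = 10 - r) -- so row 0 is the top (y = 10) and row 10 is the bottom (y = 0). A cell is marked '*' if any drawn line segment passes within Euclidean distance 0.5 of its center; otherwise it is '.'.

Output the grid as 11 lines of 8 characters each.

Segment 0: (6,5) -> (7,5)
Segment 1: (7,5) -> (7,6)
Segment 2: (7,6) -> (7,8)
Segment 3: (7,8) -> (6,8)
Segment 4: (6,8) -> (6,4)
Segment 5: (6,4) -> (6,2)

Answer: ........
........
......**
......**
......**
......**
......*.
......*.
......*.
........
........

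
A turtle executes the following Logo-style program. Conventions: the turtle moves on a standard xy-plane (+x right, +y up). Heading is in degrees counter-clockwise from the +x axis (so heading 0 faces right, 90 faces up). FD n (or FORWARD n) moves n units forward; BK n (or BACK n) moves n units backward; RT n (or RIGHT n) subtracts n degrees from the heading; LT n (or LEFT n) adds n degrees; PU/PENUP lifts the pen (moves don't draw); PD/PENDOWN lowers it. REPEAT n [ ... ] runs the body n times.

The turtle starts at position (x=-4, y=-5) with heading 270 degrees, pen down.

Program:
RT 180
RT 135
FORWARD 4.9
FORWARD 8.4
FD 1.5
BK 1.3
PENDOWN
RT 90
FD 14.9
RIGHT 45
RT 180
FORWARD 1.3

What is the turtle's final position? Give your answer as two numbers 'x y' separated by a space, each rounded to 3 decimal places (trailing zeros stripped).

Answer: -3.69 -25.082

Derivation:
Executing turtle program step by step:
Start: pos=(-4,-5), heading=270, pen down
RT 180: heading 270 -> 90
RT 135: heading 90 -> 315
FD 4.9: (-4,-5) -> (-0.535,-8.465) [heading=315, draw]
FD 8.4: (-0.535,-8.465) -> (5.405,-14.405) [heading=315, draw]
FD 1.5: (5.405,-14.405) -> (6.465,-15.465) [heading=315, draw]
BK 1.3: (6.465,-15.465) -> (5.546,-14.546) [heading=315, draw]
PD: pen down
RT 90: heading 315 -> 225
FD 14.9: (5.546,-14.546) -> (-4.99,-25.082) [heading=225, draw]
RT 45: heading 225 -> 180
RT 180: heading 180 -> 0
FD 1.3: (-4.99,-25.082) -> (-3.69,-25.082) [heading=0, draw]
Final: pos=(-3.69,-25.082), heading=0, 6 segment(s) drawn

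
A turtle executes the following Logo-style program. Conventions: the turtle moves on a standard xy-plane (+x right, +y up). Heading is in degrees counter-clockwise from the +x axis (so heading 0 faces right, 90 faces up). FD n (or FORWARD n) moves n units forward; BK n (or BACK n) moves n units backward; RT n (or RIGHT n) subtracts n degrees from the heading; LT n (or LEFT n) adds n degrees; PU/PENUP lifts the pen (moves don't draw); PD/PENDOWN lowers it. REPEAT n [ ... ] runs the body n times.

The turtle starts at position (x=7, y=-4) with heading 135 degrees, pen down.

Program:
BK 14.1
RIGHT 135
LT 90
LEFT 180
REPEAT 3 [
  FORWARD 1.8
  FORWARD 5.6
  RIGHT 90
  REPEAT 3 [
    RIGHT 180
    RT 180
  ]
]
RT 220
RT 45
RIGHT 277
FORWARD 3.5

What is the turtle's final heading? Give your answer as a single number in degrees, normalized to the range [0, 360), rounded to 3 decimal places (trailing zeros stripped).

Executing turtle program step by step:
Start: pos=(7,-4), heading=135, pen down
BK 14.1: (7,-4) -> (16.97,-13.97) [heading=135, draw]
RT 135: heading 135 -> 0
LT 90: heading 0 -> 90
LT 180: heading 90 -> 270
REPEAT 3 [
  -- iteration 1/3 --
  FD 1.8: (16.97,-13.97) -> (16.97,-15.77) [heading=270, draw]
  FD 5.6: (16.97,-15.77) -> (16.97,-21.37) [heading=270, draw]
  RT 90: heading 270 -> 180
  REPEAT 3 [
    -- iteration 1/3 --
    RT 180: heading 180 -> 0
    RT 180: heading 0 -> 180
    -- iteration 2/3 --
    RT 180: heading 180 -> 0
    RT 180: heading 0 -> 180
    -- iteration 3/3 --
    RT 180: heading 180 -> 0
    RT 180: heading 0 -> 180
  ]
  -- iteration 2/3 --
  FD 1.8: (16.97,-21.37) -> (15.17,-21.37) [heading=180, draw]
  FD 5.6: (15.17,-21.37) -> (9.57,-21.37) [heading=180, draw]
  RT 90: heading 180 -> 90
  REPEAT 3 [
    -- iteration 1/3 --
    RT 180: heading 90 -> 270
    RT 180: heading 270 -> 90
    -- iteration 2/3 --
    RT 180: heading 90 -> 270
    RT 180: heading 270 -> 90
    -- iteration 3/3 --
    RT 180: heading 90 -> 270
    RT 180: heading 270 -> 90
  ]
  -- iteration 3/3 --
  FD 1.8: (9.57,-21.37) -> (9.57,-19.57) [heading=90, draw]
  FD 5.6: (9.57,-19.57) -> (9.57,-13.97) [heading=90, draw]
  RT 90: heading 90 -> 0
  REPEAT 3 [
    -- iteration 1/3 --
    RT 180: heading 0 -> 180
    RT 180: heading 180 -> 0
    -- iteration 2/3 --
    RT 180: heading 0 -> 180
    RT 180: heading 180 -> 0
    -- iteration 3/3 --
    RT 180: heading 0 -> 180
    RT 180: heading 180 -> 0
  ]
]
RT 220: heading 0 -> 140
RT 45: heading 140 -> 95
RT 277: heading 95 -> 178
FD 3.5: (9.57,-13.97) -> (6.072,-13.848) [heading=178, draw]
Final: pos=(6.072,-13.848), heading=178, 8 segment(s) drawn

Answer: 178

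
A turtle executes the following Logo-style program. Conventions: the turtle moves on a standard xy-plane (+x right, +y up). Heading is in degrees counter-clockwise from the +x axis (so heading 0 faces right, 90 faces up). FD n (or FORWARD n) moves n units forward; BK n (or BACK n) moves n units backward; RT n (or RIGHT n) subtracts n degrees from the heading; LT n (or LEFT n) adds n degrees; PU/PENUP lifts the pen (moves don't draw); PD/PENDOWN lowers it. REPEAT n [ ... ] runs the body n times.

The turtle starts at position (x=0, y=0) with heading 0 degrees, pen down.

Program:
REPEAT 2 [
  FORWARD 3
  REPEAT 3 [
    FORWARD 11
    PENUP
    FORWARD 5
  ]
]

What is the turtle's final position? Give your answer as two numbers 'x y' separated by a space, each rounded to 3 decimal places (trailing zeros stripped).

Answer: 102 0

Derivation:
Executing turtle program step by step:
Start: pos=(0,0), heading=0, pen down
REPEAT 2 [
  -- iteration 1/2 --
  FD 3: (0,0) -> (3,0) [heading=0, draw]
  REPEAT 3 [
    -- iteration 1/3 --
    FD 11: (3,0) -> (14,0) [heading=0, draw]
    PU: pen up
    FD 5: (14,0) -> (19,0) [heading=0, move]
    -- iteration 2/3 --
    FD 11: (19,0) -> (30,0) [heading=0, move]
    PU: pen up
    FD 5: (30,0) -> (35,0) [heading=0, move]
    -- iteration 3/3 --
    FD 11: (35,0) -> (46,0) [heading=0, move]
    PU: pen up
    FD 5: (46,0) -> (51,0) [heading=0, move]
  ]
  -- iteration 2/2 --
  FD 3: (51,0) -> (54,0) [heading=0, move]
  REPEAT 3 [
    -- iteration 1/3 --
    FD 11: (54,0) -> (65,0) [heading=0, move]
    PU: pen up
    FD 5: (65,0) -> (70,0) [heading=0, move]
    -- iteration 2/3 --
    FD 11: (70,0) -> (81,0) [heading=0, move]
    PU: pen up
    FD 5: (81,0) -> (86,0) [heading=0, move]
    -- iteration 3/3 --
    FD 11: (86,0) -> (97,0) [heading=0, move]
    PU: pen up
    FD 5: (97,0) -> (102,0) [heading=0, move]
  ]
]
Final: pos=(102,0), heading=0, 2 segment(s) drawn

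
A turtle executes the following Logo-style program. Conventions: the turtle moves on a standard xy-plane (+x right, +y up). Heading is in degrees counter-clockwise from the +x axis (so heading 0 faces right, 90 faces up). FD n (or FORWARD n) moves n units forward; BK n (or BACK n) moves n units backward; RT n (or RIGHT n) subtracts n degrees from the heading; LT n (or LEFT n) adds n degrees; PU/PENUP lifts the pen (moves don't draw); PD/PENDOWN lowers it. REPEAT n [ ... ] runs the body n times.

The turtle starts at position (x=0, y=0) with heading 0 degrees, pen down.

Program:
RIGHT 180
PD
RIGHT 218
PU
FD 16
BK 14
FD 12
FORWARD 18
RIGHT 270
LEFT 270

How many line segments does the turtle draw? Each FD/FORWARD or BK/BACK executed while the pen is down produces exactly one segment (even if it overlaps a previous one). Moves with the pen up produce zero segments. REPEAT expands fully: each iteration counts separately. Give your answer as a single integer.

Answer: 0

Derivation:
Executing turtle program step by step:
Start: pos=(0,0), heading=0, pen down
RT 180: heading 0 -> 180
PD: pen down
RT 218: heading 180 -> 322
PU: pen up
FD 16: (0,0) -> (12.608,-9.851) [heading=322, move]
BK 14: (12.608,-9.851) -> (1.576,-1.231) [heading=322, move]
FD 12: (1.576,-1.231) -> (11.032,-8.619) [heading=322, move]
FD 18: (11.032,-8.619) -> (25.216,-19.701) [heading=322, move]
RT 270: heading 322 -> 52
LT 270: heading 52 -> 322
Final: pos=(25.216,-19.701), heading=322, 0 segment(s) drawn
Segments drawn: 0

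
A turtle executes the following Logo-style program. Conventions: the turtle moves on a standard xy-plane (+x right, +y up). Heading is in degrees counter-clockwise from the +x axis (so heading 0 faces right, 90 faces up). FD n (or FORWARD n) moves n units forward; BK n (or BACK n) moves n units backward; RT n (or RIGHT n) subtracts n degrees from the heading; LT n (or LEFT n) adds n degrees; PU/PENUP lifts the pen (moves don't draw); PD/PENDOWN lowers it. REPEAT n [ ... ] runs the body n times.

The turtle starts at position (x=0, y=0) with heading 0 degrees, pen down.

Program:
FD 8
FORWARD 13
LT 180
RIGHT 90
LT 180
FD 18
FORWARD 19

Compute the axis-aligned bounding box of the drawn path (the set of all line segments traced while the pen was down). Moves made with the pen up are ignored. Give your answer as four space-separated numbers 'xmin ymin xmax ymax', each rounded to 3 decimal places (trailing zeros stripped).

Answer: 0 -37 21 0

Derivation:
Executing turtle program step by step:
Start: pos=(0,0), heading=0, pen down
FD 8: (0,0) -> (8,0) [heading=0, draw]
FD 13: (8,0) -> (21,0) [heading=0, draw]
LT 180: heading 0 -> 180
RT 90: heading 180 -> 90
LT 180: heading 90 -> 270
FD 18: (21,0) -> (21,-18) [heading=270, draw]
FD 19: (21,-18) -> (21,-37) [heading=270, draw]
Final: pos=(21,-37), heading=270, 4 segment(s) drawn

Segment endpoints: x in {0, 8, 21, 21, 21}, y in {-37, -18, 0}
xmin=0, ymin=-37, xmax=21, ymax=0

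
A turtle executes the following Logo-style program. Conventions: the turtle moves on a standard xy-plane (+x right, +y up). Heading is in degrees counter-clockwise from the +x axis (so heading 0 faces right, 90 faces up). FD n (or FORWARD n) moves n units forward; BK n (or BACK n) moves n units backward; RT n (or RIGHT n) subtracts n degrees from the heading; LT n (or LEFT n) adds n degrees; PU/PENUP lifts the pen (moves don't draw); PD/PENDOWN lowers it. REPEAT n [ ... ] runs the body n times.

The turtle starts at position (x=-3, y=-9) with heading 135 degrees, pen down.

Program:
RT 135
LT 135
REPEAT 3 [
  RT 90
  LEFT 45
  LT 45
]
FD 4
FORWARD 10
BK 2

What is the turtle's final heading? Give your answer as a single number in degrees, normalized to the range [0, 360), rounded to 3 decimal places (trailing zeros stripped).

Answer: 135

Derivation:
Executing turtle program step by step:
Start: pos=(-3,-9), heading=135, pen down
RT 135: heading 135 -> 0
LT 135: heading 0 -> 135
REPEAT 3 [
  -- iteration 1/3 --
  RT 90: heading 135 -> 45
  LT 45: heading 45 -> 90
  LT 45: heading 90 -> 135
  -- iteration 2/3 --
  RT 90: heading 135 -> 45
  LT 45: heading 45 -> 90
  LT 45: heading 90 -> 135
  -- iteration 3/3 --
  RT 90: heading 135 -> 45
  LT 45: heading 45 -> 90
  LT 45: heading 90 -> 135
]
FD 4: (-3,-9) -> (-5.828,-6.172) [heading=135, draw]
FD 10: (-5.828,-6.172) -> (-12.899,0.899) [heading=135, draw]
BK 2: (-12.899,0.899) -> (-11.485,-0.515) [heading=135, draw]
Final: pos=(-11.485,-0.515), heading=135, 3 segment(s) drawn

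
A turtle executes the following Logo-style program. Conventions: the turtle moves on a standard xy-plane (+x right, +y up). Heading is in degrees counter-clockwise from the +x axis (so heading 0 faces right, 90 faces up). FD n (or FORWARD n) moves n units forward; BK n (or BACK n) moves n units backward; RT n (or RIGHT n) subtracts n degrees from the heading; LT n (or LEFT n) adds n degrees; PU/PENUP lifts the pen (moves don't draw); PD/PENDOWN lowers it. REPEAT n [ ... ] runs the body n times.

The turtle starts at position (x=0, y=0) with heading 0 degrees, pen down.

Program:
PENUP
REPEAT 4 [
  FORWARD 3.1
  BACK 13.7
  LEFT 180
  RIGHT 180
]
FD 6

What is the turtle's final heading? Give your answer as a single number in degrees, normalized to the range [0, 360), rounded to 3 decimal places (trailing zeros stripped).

Executing turtle program step by step:
Start: pos=(0,0), heading=0, pen down
PU: pen up
REPEAT 4 [
  -- iteration 1/4 --
  FD 3.1: (0,0) -> (3.1,0) [heading=0, move]
  BK 13.7: (3.1,0) -> (-10.6,0) [heading=0, move]
  LT 180: heading 0 -> 180
  RT 180: heading 180 -> 0
  -- iteration 2/4 --
  FD 3.1: (-10.6,0) -> (-7.5,0) [heading=0, move]
  BK 13.7: (-7.5,0) -> (-21.2,0) [heading=0, move]
  LT 180: heading 0 -> 180
  RT 180: heading 180 -> 0
  -- iteration 3/4 --
  FD 3.1: (-21.2,0) -> (-18.1,0) [heading=0, move]
  BK 13.7: (-18.1,0) -> (-31.8,0) [heading=0, move]
  LT 180: heading 0 -> 180
  RT 180: heading 180 -> 0
  -- iteration 4/4 --
  FD 3.1: (-31.8,0) -> (-28.7,0) [heading=0, move]
  BK 13.7: (-28.7,0) -> (-42.4,0) [heading=0, move]
  LT 180: heading 0 -> 180
  RT 180: heading 180 -> 0
]
FD 6: (-42.4,0) -> (-36.4,0) [heading=0, move]
Final: pos=(-36.4,0), heading=0, 0 segment(s) drawn

Answer: 0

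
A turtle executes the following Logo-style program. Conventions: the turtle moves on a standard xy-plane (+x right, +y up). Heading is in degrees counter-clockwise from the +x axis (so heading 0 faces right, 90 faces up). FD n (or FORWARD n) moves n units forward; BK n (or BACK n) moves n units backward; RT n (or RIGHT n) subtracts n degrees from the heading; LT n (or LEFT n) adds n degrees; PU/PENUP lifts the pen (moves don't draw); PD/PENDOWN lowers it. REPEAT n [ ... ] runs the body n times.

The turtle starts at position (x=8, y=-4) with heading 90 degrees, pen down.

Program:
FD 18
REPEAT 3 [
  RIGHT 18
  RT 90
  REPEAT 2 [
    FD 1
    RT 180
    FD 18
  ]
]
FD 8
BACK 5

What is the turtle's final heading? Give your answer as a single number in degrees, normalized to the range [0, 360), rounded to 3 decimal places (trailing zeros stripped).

Executing turtle program step by step:
Start: pos=(8,-4), heading=90, pen down
FD 18: (8,-4) -> (8,14) [heading=90, draw]
REPEAT 3 [
  -- iteration 1/3 --
  RT 18: heading 90 -> 72
  RT 90: heading 72 -> 342
  REPEAT 2 [
    -- iteration 1/2 --
    FD 1: (8,14) -> (8.951,13.691) [heading=342, draw]
    RT 180: heading 342 -> 162
    FD 18: (8.951,13.691) -> (-8.168,19.253) [heading=162, draw]
    -- iteration 2/2 --
    FD 1: (-8.168,19.253) -> (-9.119,19.562) [heading=162, draw]
    RT 180: heading 162 -> 342
    FD 18: (-9.119,19.562) -> (8,14) [heading=342, draw]
  ]
  -- iteration 2/3 --
  RT 18: heading 342 -> 324
  RT 90: heading 324 -> 234
  REPEAT 2 [
    -- iteration 1/2 --
    FD 1: (8,14) -> (7.412,13.191) [heading=234, draw]
    RT 180: heading 234 -> 54
    FD 18: (7.412,13.191) -> (17.992,27.753) [heading=54, draw]
    -- iteration 2/2 --
    FD 1: (17.992,27.753) -> (18.58,28.562) [heading=54, draw]
    RT 180: heading 54 -> 234
    FD 18: (18.58,28.562) -> (8,14) [heading=234, draw]
  ]
  -- iteration 3/3 --
  RT 18: heading 234 -> 216
  RT 90: heading 216 -> 126
  REPEAT 2 [
    -- iteration 1/2 --
    FD 1: (8,14) -> (7.412,14.809) [heading=126, draw]
    RT 180: heading 126 -> 306
    FD 18: (7.412,14.809) -> (17.992,0.247) [heading=306, draw]
    -- iteration 2/2 --
    FD 1: (17.992,0.247) -> (18.58,-0.562) [heading=306, draw]
    RT 180: heading 306 -> 126
    FD 18: (18.58,-0.562) -> (8,14) [heading=126, draw]
  ]
]
FD 8: (8,14) -> (3.298,20.472) [heading=126, draw]
BK 5: (3.298,20.472) -> (6.237,16.427) [heading=126, draw]
Final: pos=(6.237,16.427), heading=126, 15 segment(s) drawn

Answer: 126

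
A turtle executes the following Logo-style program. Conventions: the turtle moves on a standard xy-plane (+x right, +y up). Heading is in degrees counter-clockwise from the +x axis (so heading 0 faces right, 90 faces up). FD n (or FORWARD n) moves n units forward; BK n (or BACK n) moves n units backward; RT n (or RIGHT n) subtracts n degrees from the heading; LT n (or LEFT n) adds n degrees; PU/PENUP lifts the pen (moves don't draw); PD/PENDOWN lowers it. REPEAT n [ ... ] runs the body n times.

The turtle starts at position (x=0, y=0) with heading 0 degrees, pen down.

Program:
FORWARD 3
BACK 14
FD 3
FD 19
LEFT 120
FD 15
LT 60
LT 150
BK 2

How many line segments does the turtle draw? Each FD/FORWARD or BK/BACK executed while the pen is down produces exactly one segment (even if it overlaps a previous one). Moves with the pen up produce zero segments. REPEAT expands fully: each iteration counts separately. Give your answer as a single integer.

Answer: 6

Derivation:
Executing turtle program step by step:
Start: pos=(0,0), heading=0, pen down
FD 3: (0,0) -> (3,0) [heading=0, draw]
BK 14: (3,0) -> (-11,0) [heading=0, draw]
FD 3: (-11,0) -> (-8,0) [heading=0, draw]
FD 19: (-8,0) -> (11,0) [heading=0, draw]
LT 120: heading 0 -> 120
FD 15: (11,0) -> (3.5,12.99) [heading=120, draw]
LT 60: heading 120 -> 180
LT 150: heading 180 -> 330
BK 2: (3.5,12.99) -> (1.768,13.99) [heading=330, draw]
Final: pos=(1.768,13.99), heading=330, 6 segment(s) drawn
Segments drawn: 6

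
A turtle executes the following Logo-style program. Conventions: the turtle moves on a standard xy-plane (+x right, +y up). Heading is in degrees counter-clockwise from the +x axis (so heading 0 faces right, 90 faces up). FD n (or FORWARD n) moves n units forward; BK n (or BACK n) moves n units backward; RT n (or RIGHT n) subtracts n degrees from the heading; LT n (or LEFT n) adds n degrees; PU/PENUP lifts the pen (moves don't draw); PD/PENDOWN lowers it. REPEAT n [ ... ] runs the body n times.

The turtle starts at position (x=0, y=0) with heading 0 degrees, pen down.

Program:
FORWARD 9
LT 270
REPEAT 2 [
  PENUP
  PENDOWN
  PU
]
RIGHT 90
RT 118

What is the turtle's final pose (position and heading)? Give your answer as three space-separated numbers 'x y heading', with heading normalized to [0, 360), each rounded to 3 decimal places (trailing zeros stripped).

Answer: 9 0 62

Derivation:
Executing turtle program step by step:
Start: pos=(0,0), heading=0, pen down
FD 9: (0,0) -> (9,0) [heading=0, draw]
LT 270: heading 0 -> 270
REPEAT 2 [
  -- iteration 1/2 --
  PU: pen up
  PD: pen down
  PU: pen up
  -- iteration 2/2 --
  PU: pen up
  PD: pen down
  PU: pen up
]
RT 90: heading 270 -> 180
RT 118: heading 180 -> 62
Final: pos=(9,0), heading=62, 1 segment(s) drawn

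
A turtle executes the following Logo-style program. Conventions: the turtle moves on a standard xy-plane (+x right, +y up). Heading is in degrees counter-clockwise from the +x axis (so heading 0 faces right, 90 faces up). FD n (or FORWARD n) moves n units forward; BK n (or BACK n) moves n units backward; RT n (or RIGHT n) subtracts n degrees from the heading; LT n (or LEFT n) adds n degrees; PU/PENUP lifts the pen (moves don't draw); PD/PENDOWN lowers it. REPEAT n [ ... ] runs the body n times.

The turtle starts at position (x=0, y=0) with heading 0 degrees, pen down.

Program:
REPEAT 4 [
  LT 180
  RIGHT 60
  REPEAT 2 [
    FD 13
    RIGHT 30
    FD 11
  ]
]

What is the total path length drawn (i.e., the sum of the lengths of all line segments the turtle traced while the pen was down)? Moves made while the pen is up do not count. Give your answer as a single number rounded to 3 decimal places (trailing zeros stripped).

Executing turtle program step by step:
Start: pos=(0,0), heading=0, pen down
REPEAT 4 [
  -- iteration 1/4 --
  LT 180: heading 0 -> 180
  RT 60: heading 180 -> 120
  REPEAT 2 [
    -- iteration 1/2 --
    FD 13: (0,0) -> (-6.5,11.258) [heading=120, draw]
    RT 30: heading 120 -> 90
    FD 11: (-6.5,11.258) -> (-6.5,22.258) [heading=90, draw]
    -- iteration 2/2 --
    FD 13: (-6.5,22.258) -> (-6.5,35.258) [heading=90, draw]
    RT 30: heading 90 -> 60
    FD 11: (-6.5,35.258) -> (-1,44.785) [heading=60, draw]
  ]
  -- iteration 2/4 --
  LT 180: heading 60 -> 240
  RT 60: heading 240 -> 180
  REPEAT 2 [
    -- iteration 1/2 --
    FD 13: (-1,44.785) -> (-14,44.785) [heading=180, draw]
    RT 30: heading 180 -> 150
    FD 11: (-14,44.785) -> (-23.526,50.285) [heading=150, draw]
    -- iteration 2/2 --
    FD 13: (-23.526,50.285) -> (-34.785,56.785) [heading=150, draw]
    RT 30: heading 150 -> 120
    FD 11: (-34.785,56.785) -> (-40.285,66.311) [heading=120, draw]
  ]
  -- iteration 3/4 --
  LT 180: heading 120 -> 300
  RT 60: heading 300 -> 240
  REPEAT 2 [
    -- iteration 1/2 --
    FD 13: (-40.285,66.311) -> (-46.785,55.053) [heading=240, draw]
    RT 30: heading 240 -> 210
    FD 11: (-46.785,55.053) -> (-56.311,49.553) [heading=210, draw]
    -- iteration 2/2 --
    FD 13: (-56.311,49.553) -> (-67.569,43.053) [heading=210, draw]
    RT 30: heading 210 -> 180
    FD 11: (-67.569,43.053) -> (-78.569,43.053) [heading=180, draw]
  ]
  -- iteration 4/4 --
  LT 180: heading 180 -> 0
  RT 60: heading 0 -> 300
  REPEAT 2 [
    -- iteration 1/2 --
    FD 13: (-78.569,43.053) -> (-72.069,31.794) [heading=300, draw]
    RT 30: heading 300 -> 270
    FD 11: (-72.069,31.794) -> (-72.069,20.794) [heading=270, draw]
    -- iteration 2/2 --
    FD 13: (-72.069,20.794) -> (-72.069,7.794) [heading=270, draw]
    RT 30: heading 270 -> 240
    FD 11: (-72.069,7.794) -> (-77.569,-1.732) [heading=240, draw]
  ]
]
Final: pos=(-77.569,-1.732), heading=240, 16 segment(s) drawn

Segment lengths:
  seg 1: (0,0) -> (-6.5,11.258), length = 13
  seg 2: (-6.5,11.258) -> (-6.5,22.258), length = 11
  seg 3: (-6.5,22.258) -> (-6.5,35.258), length = 13
  seg 4: (-6.5,35.258) -> (-1,44.785), length = 11
  seg 5: (-1,44.785) -> (-14,44.785), length = 13
  seg 6: (-14,44.785) -> (-23.526,50.285), length = 11
  seg 7: (-23.526,50.285) -> (-34.785,56.785), length = 13
  seg 8: (-34.785,56.785) -> (-40.285,66.311), length = 11
  seg 9: (-40.285,66.311) -> (-46.785,55.053), length = 13
  seg 10: (-46.785,55.053) -> (-56.311,49.553), length = 11
  seg 11: (-56.311,49.553) -> (-67.569,43.053), length = 13
  seg 12: (-67.569,43.053) -> (-78.569,43.053), length = 11
  seg 13: (-78.569,43.053) -> (-72.069,31.794), length = 13
  seg 14: (-72.069,31.794) -> (-72.069,20.794), length = 11
  seg 15: (-72.069,20.794) -> (-72.069,7.794), length = 13
  seg 16: (-72.069,7.794) -> (-77.569,-1.732), length = 11
Total = 192

Answer: 192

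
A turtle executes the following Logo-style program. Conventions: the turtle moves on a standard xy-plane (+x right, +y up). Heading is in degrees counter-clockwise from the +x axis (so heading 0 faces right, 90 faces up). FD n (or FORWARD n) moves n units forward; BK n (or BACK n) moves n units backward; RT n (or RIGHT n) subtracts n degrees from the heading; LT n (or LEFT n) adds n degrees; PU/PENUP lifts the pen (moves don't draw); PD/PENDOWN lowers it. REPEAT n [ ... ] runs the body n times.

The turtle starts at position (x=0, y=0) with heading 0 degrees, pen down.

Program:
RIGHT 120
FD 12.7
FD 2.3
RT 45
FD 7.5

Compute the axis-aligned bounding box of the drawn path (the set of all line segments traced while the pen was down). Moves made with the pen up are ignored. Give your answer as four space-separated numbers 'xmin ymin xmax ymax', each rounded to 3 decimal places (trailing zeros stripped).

Executing turtle program step by step:
Start: pos=(0,0), heading=0, pen down
RT 120: heading 0 -> 240
FD 12.7: (0,0) -> (-6.35,-10.999) [heading=240, draw]
FD 2.3: (-6.35,-10.999) -> (-7.5,-12.99) [heading=240, draw]
RT 45: heading 240 -> 195
FD 7.5: (-7.5,-12.99) -> (-14.744,-14.932) [heading=195, draw]
Final: pos=(-14.744,-14.932), heading=195, 3 segment(s) drawn

Segment endpoints: x in {-14.744, -7.5, -6.35, 0}, y in {-14.932, -12.99, -10.999, 0}
xmin=-14.744, ymin=-14.932, xmax=0, ymax=0

Answer: -14.744 -14.932 0 0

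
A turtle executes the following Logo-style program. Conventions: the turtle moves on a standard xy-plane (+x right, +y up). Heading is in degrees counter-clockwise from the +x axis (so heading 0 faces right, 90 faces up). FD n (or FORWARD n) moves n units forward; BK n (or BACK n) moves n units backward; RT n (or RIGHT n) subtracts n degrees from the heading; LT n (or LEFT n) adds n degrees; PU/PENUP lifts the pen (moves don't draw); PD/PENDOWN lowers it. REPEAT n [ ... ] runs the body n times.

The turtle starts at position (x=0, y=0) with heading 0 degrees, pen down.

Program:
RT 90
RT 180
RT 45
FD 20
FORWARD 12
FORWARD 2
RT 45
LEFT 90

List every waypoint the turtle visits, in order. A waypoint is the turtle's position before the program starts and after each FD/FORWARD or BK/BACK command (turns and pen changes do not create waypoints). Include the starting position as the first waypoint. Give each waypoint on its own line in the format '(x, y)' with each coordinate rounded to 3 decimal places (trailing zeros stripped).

Executing turtle program step by step:
Start: pos=(0,0), heading=0, pen down
RT 90: heading 0 -> 270
RT 180: heading 270 -> 90
RT 45: heading 90 -> 45
FD 20: (0,0) -> (14.142,14.142) [heading=45, draw]
FD 12: (14.142,14.142) -> (22.627,22.627) [heading=45, draw]
FD 2: (22.627,22.627) -> (24.042,24.042) [heading=45, draw]
RT 45: heading 45 -> 0
LT 90: heading 0 -> 90
Final: pos=(24.042,24.042), heading=90, 3 segment(s) drawn
Waypoints (4 total):
(0, 0)
(14.142, 14.142)
(22.627, 22.627)
(24.042, 24.042)

Answer: (0, 0)
(14.142, 14.142)
(22.627, 22.627)
(24.042, 24.042)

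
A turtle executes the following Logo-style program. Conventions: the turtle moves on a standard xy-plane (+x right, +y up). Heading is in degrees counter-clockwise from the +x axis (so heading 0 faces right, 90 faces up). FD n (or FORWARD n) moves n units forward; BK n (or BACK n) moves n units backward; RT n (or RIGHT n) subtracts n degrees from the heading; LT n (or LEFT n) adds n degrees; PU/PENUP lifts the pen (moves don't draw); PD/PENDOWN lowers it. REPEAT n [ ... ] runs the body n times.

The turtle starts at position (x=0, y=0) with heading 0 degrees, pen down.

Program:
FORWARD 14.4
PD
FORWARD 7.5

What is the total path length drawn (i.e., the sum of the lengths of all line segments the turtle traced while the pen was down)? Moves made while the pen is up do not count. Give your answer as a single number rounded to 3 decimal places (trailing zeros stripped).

Answer: 21.9

Derivation:
Executing turtle program step by step:
Start: pos=(0,0), heading=0, pen down
FD 14.4: (0,0) -> (14.4,0) [heading=0, draw]
PD: pen down
FD 7.5: (14.4,0) -> (21.9,0) [heading=0, draw]
Final: pos=(21.9,0), heading=0, 2 segment(s) drawn

Segment lengths:
  seg 1: (0,0) -> (14.4,0), length = 14.4
  seg 2: (14.4,0) -> (21.9,0), length = 7.5
Total = 21.9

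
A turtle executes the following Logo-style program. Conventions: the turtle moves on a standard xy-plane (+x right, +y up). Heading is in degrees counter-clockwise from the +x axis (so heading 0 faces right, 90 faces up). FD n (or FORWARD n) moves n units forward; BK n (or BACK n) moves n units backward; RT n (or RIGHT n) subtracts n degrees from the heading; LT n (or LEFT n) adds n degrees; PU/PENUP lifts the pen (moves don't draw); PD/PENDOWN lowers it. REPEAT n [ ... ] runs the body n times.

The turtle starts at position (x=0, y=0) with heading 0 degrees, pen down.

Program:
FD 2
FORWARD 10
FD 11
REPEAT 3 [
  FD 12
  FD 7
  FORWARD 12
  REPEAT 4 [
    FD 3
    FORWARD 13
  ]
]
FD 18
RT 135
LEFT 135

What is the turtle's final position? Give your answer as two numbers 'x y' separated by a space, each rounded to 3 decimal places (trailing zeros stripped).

Executing turtle program step by step:
Start: pos=(0,0), heading=0, pen down
FD 2: (0,0) -> (2,0) [heading=0, draw]
FD 10: (2,0) -> (12,0) [heading=0, draw]
FD 11: (12,0) -> (23,0) [heading=0, draw]
REPEAT 3 [
  -- iteration 1/3 --
  FD 12: (23,0) -> (35,0) [heading=0, draw]
  FD 7: (35,0) -> (42,0) [heading=0, draw]
  FD 12: (42,0) -> (54,0) [heading=0, draw]
  REPEAT 4 [
    -- iteration 1/4 --
    FD 3: (54,0) -> (57,0) [heading=0, draw]
    FD 13: (57,0) -> (70,0) [heading=0, draw]
    -- iteration 2/4 --
    FD 3: (70,0) -> (73,0) [heading=0, draw]
    FD 13: (73,0) -> (86,0) [heading=0, draw]
    -- iteration 3/4 --
    FD 3: (86,0) -> (89,0) [heading=0, draw]
    FD 13: (89,0) -> (102,0) [heading=0, draw]
    -- iteration 4/4 --
    FD 3: (102,0) -> (105,0) [heading=0, draw]
    FD 13: (105,0) -> (118,0) [heading=0, draw]
  ]
  -- iteration 2/3 --
  FD 12: (118,0) -> (130,0) [heading=0, draw]
  FD 7: (130,0) -> (137,0) [heading=0, draw]
  FD 12: (137,0) -> (149,0) [heading=0, draw]
  REPEAT 4 [
    -- iteration 1/4 --
    FD 3: (149,0) -> (152,0) [heading=0, draw]
    FD 13: (152,0) -> (165,0) [heading=0, draw]
    -- iteration 2/4 --
    FD 3: (165,0) -> (168,0) [heading=0, draw]
    FD 13: (168,0) -> (181,0) [heading=0, draw]
    -- iteration 3/4 --
    FD 3: (181,0) -> (184,0) [heading=0, draw]
    FD 13: (184,0) -> (197,0) [heading=0, draw]
    -- iteration 4/4 --
    FD 3: (197,0) -> (200,0) [heading=0, draw]
    FD 13: (200,0) -> (213,0) [heading=0, draw]
  ]
  -- iteration 3/3 --
  FD 12: (213,0) -> (225,0) [heading=0, draw]
  FD 7: (225,0) -> (232,0) [heading=0, draw]
  FD 12: (232,0) -> (244,0) [heading=0, draw]
  REPEAT 4 [
    -- iteration 1/4 --
    FD 3: (244,0) -> (247,0) [heading=0, draw]
    FD 13: (247,0) -> (260,0) [heading=0, draw]
    -- iteration 2/4 --
    FD 3: (260,0) -> (263,0) [heading=0, draw]
    FD 13: (263,0) -> (276,0) [heading=0, draw]
    -- iteration 3/4 --
    FD 3: (276,0) -> (279,0) [heading=0, draw]
    FD 13: (279,0) -> (292,0) [heading=0, draw]
    -- iteration 4/4 --
    FD 3: (292,0) -> (295,0) [heading=0, draw]
    FD 13: (295,0) -> (308,0) [heading=0, draw]
  ]
]
FD 18: (308,0) -> (326,0) [heading=0, draw]
RT 135: heading 0 -> 225
LT 135: heading 225 -> 0
Final: pos=(326,0), heading=0, 37 segment(s) drawn

Answer: 326 0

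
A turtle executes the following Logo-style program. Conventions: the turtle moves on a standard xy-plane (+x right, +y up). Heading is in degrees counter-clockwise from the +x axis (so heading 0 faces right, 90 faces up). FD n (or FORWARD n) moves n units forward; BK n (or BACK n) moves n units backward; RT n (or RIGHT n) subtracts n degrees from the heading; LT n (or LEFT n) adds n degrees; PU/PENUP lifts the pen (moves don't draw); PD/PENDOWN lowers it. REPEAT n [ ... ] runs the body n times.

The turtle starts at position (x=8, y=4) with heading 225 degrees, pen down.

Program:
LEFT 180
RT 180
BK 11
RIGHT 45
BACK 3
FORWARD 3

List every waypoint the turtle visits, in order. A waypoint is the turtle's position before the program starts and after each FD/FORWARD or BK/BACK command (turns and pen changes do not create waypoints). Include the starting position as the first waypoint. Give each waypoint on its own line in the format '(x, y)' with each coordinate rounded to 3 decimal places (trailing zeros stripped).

Executing turtle program step by step:
Start: pos=(8,4), heading=225, pen down
LT 180: heading 225 -> 45
RT 180: heading 45 -> 225
BK 11: (8,4) -> (15.778,11.778) [heading=225, draw]
RT 45: heading 225 -> 180
BK 3: (15.778,11.778) -> (18.778,11.778) [heading=180, draw]
FD 3: (18.778,11.778) -> (15.778,11.778) [heading=180, draw]
Final: pos=(15.778,11.778), heading=180, 3 segment(s) drawn
Waypoints (4 total):
(8, 4)
(15.778, 11.778)
(18.778, 11.778)
(15.778, 11.778)

Answer: (8, 4)
(15.778, 11.778)
(18.778, 11.778)
(15.778, 11.778)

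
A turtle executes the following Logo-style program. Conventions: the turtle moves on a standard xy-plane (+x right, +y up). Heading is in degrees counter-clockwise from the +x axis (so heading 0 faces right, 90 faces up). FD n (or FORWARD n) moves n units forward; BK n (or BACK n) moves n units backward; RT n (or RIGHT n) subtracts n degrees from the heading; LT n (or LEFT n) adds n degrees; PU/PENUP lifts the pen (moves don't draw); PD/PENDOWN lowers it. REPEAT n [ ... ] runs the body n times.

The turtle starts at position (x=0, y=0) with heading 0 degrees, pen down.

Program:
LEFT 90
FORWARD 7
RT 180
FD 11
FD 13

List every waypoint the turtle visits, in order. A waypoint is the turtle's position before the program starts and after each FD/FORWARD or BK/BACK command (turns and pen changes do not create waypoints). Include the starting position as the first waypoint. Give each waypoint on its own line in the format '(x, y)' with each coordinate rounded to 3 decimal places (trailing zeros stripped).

Executing turtle program step by step:
Start: pos=(0,0), heading=0, pen down
LT 90: heading 0 -> 90
FD 7: (0,0) -> (0,7) [heading=90, draw]
RT 180: heading 90 -> 270
FD 11: (0,7) -> (0,-4) [heading=270, draw]
FD 13: (0,-4) -> (0,-17) [heading=270, draw]
Final: pos=(0,-17), heading=270, 3 segment(s) drawn
Waypoints (4 total):
(0, 0)
(0, 7)
(0, -4)
(0, -17)

Answer: (0, 0)
(0, 7)
(0, -4)
(0, -17)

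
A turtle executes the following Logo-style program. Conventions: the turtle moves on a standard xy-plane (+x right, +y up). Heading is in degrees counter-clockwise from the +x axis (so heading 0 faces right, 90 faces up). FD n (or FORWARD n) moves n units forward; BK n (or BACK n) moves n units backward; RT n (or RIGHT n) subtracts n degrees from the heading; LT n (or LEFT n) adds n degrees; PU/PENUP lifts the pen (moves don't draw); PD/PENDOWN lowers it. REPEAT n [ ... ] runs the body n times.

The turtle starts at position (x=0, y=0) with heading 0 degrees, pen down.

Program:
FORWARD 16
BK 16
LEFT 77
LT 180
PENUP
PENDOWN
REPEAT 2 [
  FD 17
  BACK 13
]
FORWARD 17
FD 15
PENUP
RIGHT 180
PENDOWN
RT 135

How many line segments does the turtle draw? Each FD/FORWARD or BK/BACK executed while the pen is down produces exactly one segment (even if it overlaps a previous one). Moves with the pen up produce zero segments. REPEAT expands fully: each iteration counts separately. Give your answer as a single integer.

Executing turtle program step by step:
Start: pos=(0,0), heading=0, pen down
FD 16: (0,0) -> (16,0) [heading=0, draw]
BK 16: (16,0) -> (0,0) [heading=0, draw]
LT 77: heading 0 -> 77
LT 180: heading 77 -> 257
PU: pen up
PD: pen down
REPEAT 2 [
  -- iteration 1/2 --
  FD 17: (0,0) -> (-3.824,-16.564) [heading=257, draw]
  BK 13: (-3.824,-16.564) -> (-0.9,-3.897) [heading=257, draw]
  -- iteration 2/2 --
  FD 17: (-0.9,-3.897) -> (-4.724,-20.462) [heading=257, draw]
  BK 13: (-4.724,-20.462) -> (-1.8,-7.795) [heading=257, draw]
]
FD 17: (-1.8,-7.795) -> (-5.624,-24.359) [heading=257, draw]
FD 15: (-5.624,-24.359) -> (-8.998,-38.975) [heading=257, draw]
PU: pen up
RT 180: heading 257 -> 77
PD: pen down
RT 135: heading 77 -> 302
Final: pos=(-8.998,-38.975), heading=302, 8 segment(s) drawn
Segments drawn: 8

Answer: 8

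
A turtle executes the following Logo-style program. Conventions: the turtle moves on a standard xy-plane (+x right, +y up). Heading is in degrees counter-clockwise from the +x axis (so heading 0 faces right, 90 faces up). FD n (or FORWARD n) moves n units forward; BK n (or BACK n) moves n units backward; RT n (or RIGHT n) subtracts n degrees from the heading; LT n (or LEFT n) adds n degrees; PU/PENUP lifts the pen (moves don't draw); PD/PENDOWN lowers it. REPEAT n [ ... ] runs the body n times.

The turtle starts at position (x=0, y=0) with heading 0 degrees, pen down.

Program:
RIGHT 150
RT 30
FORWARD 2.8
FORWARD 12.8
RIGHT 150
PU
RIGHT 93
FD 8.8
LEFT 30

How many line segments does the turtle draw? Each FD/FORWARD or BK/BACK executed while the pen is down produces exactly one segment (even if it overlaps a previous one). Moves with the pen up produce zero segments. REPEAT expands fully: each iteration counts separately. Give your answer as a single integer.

Answer: 2

Derivation:
Executing turtle program step by step:
Start: pos=(0,0), heading=0, pen down
RT 150: heading 0 -> 210
RT 30: heading 210 -> 180
FD 2.8: (0,0) -> (-2.8,0) [heading=180, draw]
FD 12.8: (-2.8,0) -> (-15.6,0) [heading=180, draw]
RT 150: heading 180 -> 30
PU: pen up
RT 93: heading 30 -> 297
FD 8.8: (-15.6,0) -> (-11.605,-7.841) [heading=297, move]
LT 30: heading 297 -> 327
Final: pos=(-11.605,-7.841), heading=327, 2 segment(s) drawn
Segments drawn: 2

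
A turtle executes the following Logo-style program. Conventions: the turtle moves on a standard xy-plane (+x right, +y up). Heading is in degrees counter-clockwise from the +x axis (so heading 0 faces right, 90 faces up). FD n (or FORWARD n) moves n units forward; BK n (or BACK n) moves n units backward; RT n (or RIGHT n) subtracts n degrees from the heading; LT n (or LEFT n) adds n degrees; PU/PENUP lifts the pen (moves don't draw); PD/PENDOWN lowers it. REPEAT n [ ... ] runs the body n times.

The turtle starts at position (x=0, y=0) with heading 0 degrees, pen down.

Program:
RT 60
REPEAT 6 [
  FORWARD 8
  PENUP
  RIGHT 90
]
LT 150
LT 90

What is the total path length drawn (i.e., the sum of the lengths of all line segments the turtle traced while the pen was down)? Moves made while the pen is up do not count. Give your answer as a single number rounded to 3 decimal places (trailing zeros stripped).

Executing turtle program step by step:
Start: pos=(0,0), heading=0, pen down
RT 60: heading 0 -> 300
REPEAT 6 [
  -- iteration 1/6 --
  FD 8: (0,0) -> (4,-6.928) [heading=300, draw]
  PU: pen up
  RT 90: heading 300 -> 210
  -- iteration 2/6 --
  FD 8: (4,-6.928) -> (-2.928,-10.928) [heading=210, move]
  PU: pen up
  RT 90: heading 210 -> 120
  -- iteration 3/6 --
  FD 8: (-2.928,-10.928) -> (-6.928,-4) [heading=120, move]
  PU: pen up
  RT 90: heading 120 -> 30
  -- iteration 4/6 --
  FD 8: (-6.928,-4) -> (0,0) [heading=30, move]
  PU: pen up
  RT 90: heading 30 -> 300
  -- iteration 5/6 --
  FD 8: (0,0) -> (4,-6.928) [heading=300, move]
  PU: pen up
  RT 90: heading 300 -> 210
  -- iteration 6/6 --
  FD 8: (4,-6.928) -> (-2.928,-10.928) [heading=210, move]
  PU: pen up
  RT 90: heading 210 -> 120
]
LT 150: heading 120 -> 270
LT 90: heading 270 -> 0
Final: pos=(-2.928,-10.928), heading=0, 1 segment(s) drawn

Segment lengths:
  seg 1: (0,0) -> (4,-6.928), length = 8
Total = 8

Answer: 8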